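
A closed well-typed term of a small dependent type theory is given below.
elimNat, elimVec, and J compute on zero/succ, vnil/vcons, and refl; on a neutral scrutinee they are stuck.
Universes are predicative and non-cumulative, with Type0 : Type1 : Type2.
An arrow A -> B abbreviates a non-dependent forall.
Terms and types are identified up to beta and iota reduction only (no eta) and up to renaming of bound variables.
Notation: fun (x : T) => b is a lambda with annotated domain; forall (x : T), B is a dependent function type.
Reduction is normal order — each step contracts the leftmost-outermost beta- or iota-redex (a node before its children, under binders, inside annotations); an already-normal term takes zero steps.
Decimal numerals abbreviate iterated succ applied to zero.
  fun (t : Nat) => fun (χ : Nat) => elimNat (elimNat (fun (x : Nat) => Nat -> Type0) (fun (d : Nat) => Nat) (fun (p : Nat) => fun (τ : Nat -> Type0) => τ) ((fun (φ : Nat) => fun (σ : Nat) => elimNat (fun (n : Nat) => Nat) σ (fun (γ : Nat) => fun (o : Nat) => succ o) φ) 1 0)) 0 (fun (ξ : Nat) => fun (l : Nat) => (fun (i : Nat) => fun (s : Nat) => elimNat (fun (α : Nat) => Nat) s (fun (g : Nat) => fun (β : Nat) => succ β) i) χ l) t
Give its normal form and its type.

resulting normal form:
  fun (t : Nat) => fun (χ : Nat) => elimNat (fun (x : Nat) => Nat) 0 (fun (d : Nat) => fun (p : Nat) => elimNat (fun (τ : Nat) => Nat) p (fun (φ : Nat) => fun (σ : Nat) => succ σ) χ) t
the term's type:
  Nat -> Nat -> Nat


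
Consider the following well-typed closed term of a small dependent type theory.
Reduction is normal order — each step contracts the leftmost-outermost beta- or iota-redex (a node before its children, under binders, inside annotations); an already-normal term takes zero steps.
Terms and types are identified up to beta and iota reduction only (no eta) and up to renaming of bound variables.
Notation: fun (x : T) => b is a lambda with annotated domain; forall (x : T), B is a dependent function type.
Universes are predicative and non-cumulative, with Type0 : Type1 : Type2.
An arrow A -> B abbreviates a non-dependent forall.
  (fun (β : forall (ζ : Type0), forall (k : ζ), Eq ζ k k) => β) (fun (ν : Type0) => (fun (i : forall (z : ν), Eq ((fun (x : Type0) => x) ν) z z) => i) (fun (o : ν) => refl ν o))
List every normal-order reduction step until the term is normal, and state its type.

normal-order reduction sequence:
  (fun (β : forall (ζ : Type0), forall (k : ζ), Eq ζ k k) => β) (fun (ν : Type0) => (fun (i : forall (z : ν), Eq ((fun (x : Type0) => x) ν) z z) => i) (fun (o : ν) => refl ν o))
  ~> fun (β : Type0) => (fun (ζ : forall (k : β), Eq ((fun (ν : Type0) => ν) β) k k) => ζ) (fun (i : β) => refl β i)
  ~> fun (β : Type0) => fun (ζ : β) => refl β ζ
the term's type:
  forall (β : Type0), forall (ζ : β), Eq β ζ ζ


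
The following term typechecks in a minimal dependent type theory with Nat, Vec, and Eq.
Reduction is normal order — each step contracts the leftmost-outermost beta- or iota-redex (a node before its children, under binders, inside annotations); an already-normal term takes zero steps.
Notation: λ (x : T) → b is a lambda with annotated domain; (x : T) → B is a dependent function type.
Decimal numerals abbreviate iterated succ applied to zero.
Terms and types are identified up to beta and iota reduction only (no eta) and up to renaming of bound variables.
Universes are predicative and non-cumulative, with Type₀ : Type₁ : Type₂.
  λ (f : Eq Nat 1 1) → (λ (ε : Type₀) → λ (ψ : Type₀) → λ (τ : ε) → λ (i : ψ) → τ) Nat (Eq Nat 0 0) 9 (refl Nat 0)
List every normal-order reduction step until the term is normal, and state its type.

reduction (normal order):
  λ (f : Eq Nat 1 1) → (λ (ε : Type₀) → λ (ψ : Type₀) → λ (τ : ε) → λ (i : ψ) → τ) Nat (Eq Nat 0 0) 9 (refl Nat 0)
  ~> λ (f : Eq Nat 1 1) → (λ (ε : Type₀) → λ (ψ : Nat) → λ (τ : ε) → ψ) (Eq Nat 0 0) 9 (refl Nat 0)
  ~> λ (f : Eq Nat 1 1) → (λ (ε : Nat) → λ (ψ : Eq Nat 0 0) → ε) 9 (refl Nat 0)
  ~> λ (f : Eq Nat 1 1) → (λ (ε : Eq Nat 0 0) → 9) (refl Nat 0)
  ~> λ (f : Eq Nat 1 1) → 9
type:
  (f : Eq Nat 1 1) → Nat


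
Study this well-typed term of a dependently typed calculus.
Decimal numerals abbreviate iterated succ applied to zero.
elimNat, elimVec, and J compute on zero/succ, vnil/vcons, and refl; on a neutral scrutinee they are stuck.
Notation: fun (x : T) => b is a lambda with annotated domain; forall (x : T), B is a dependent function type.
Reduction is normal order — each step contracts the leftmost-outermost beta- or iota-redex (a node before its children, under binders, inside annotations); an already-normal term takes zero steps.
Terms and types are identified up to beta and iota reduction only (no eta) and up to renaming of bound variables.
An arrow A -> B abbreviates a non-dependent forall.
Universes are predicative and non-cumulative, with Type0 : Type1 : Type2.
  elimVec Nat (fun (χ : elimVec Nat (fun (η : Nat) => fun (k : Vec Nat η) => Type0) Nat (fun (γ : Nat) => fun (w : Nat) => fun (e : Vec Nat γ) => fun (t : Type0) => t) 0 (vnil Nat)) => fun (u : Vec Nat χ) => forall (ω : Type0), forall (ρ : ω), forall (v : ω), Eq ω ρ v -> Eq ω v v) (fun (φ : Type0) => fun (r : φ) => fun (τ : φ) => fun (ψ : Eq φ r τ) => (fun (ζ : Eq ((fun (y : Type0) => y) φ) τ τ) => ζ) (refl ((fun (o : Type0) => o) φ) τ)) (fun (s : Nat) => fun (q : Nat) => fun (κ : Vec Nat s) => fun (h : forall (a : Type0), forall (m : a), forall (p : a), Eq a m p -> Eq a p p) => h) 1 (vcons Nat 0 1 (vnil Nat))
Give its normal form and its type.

reduced normal form:
  fun (χ : Type0) => fun (η : χ) => fun (k : χ) => fun (γ : Eq χ η k) => refl χ k
inferred type:
  forall (χ : Type0), forall (η : χ), forall (k : χ), Eq χ η k -> Eq χ k k
observation: reduction starts at an elimVec iota-redex, and 8 normal-order steps reach the normal form.


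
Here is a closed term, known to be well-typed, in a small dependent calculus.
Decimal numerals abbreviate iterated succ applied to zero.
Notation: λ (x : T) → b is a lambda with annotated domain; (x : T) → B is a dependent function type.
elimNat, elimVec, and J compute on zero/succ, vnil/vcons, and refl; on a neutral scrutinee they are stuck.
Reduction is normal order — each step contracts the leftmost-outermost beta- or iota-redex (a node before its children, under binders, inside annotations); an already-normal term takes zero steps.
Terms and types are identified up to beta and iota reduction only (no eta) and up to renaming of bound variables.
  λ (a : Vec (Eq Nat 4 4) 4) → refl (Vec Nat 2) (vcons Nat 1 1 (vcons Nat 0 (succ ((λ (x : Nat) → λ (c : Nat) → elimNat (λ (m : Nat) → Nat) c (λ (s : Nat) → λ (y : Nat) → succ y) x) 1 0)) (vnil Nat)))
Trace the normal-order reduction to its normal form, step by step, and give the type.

normal-order reduction:
  λ (a : Vec (Eq Nat 4 4) 4) → refl (Vec Nat 2) (vcons Nat 1 1 (vcons Nat 0 (succ ((λ (x : Nat) → λ (c : Nat) → elimNat (λ (m : Nat) → Nat) c (λ (s : Nat) → λ (y : Nat) → succ y) x) 1 0)) (vnil Nat)))
  ~> λ (a : Vec (Eq Nat 4 4) 4) → refl (Vec Nat 2) (vcons Nat 1 1 (vcons Nat 0 (succ ((λ (x : Nat) → elimNat (λ (c : Nat) → Nat) x (λ (m : Nat) → λ (s : Nat) → succ s) 1) 0)) (vnil Nat)))
  ~> λ (a : Vec (Eq Nat 4 4) 4) → refl (Vec Nat 2) (vcons Nat 1 1 (vcons Nat 0 (succ (elimNat (λ (x : Nat) → Nat) 0 (λ (c : Nat) → λ (m : Nat) → succ m) 1)) (vnil Nat)))
  ~> λ (a : Vec (Eq Nat 4 4) 4) → refl (Vec Nat 2) (vcons Nat 1 1 (vcons Nat 0 (succ ((λ (x : Nat) → λ (c : Nat) → succ c) 0 (elimNat (λ (m : Nat) → Nat) 0 (λ (s : Nat) → λ (y : Nat) → succ y) 0))) (vnil Nat)))
  ~> λ (a : Vec (Eq Nat 4 4) 4) → refl (Vec Nat 2) (vcons Nat 1 1 (vcons Nat 0 (succ ((λ (x : Nat) → succ x) (elimNat (λ (c : Nat) → Nat) 0 (λ (m : Nat) → λ (s : Nat) → succ s) 0))) (vnil Nat)))
  ~> λ (a : Vec (Eq Nat 4 4) 4) → refl (Vec Nat 2) (vcons Nat 1 1 (vcons Nat 0 (succ (succ (elimNat (λ (x : Nat) → Nat) 0 (λ (c : Nat) → λ (m : Nat) → succ m) 0))) (vnil Nat)))
  ~> λ (a : Vec (Eq Nat 4 4) 4) → refl (Vec Nat 2) (vcons Nat 1 1 (vcons Nat 0 2 (vnil Nat)))
the term's type:
  (a : Vec (Eq Nat 4 4) 4) → Eq (Vec Nat 2) (vcons Nat 1 1 (vcons Nat 0 2 (vnil Nat))) (vcons Nat 1 1 (vcons Nat 0 2 (vnil Nat)))


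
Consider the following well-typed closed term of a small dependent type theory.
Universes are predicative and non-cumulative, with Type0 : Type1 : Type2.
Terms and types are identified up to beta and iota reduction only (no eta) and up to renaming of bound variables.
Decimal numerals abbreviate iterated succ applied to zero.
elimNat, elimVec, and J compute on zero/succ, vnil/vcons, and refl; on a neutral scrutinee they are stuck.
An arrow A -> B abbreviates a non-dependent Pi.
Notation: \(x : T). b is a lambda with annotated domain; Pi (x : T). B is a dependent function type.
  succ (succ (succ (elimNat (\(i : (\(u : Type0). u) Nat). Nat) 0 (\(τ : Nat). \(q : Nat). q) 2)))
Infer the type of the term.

the term's type:
  Nat


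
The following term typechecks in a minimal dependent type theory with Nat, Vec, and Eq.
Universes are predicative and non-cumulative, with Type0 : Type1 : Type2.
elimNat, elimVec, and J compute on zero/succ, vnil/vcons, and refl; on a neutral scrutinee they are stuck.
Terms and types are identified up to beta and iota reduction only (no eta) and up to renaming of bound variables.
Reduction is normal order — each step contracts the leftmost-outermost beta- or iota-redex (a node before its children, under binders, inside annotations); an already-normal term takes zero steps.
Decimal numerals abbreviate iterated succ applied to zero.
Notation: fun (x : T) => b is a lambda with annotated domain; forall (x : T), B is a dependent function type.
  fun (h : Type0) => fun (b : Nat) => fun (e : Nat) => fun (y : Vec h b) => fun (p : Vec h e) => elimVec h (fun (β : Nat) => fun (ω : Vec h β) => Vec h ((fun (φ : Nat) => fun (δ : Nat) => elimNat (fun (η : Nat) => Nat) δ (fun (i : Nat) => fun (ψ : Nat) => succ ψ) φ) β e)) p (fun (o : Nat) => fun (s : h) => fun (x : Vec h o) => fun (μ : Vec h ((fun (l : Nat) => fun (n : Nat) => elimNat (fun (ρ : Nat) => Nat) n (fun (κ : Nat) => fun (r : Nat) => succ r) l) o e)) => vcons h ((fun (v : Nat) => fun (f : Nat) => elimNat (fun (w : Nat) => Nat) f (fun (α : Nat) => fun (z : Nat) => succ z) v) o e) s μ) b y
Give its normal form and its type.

normal form:
  fun (h : Type0) => fun (b : Nat) => fun (e : Nat) => fun (y : Vec h b) => fun (p : Vec h e) => elimVec h (fun (β : Nat) => fun (ω : Vec h β) => Vec h (elimNat (fun (φ : Nat) => Nat) e (fun (δ : Nat) => fun (η : Nat) => succ η) β)) p (fun (i : Nat) => fun (ψ : h) => fun (o : Vec h i) => fun (s : Vec h (elimNat (fun (x : Nat) => Nat) e (fun (μ : Nat) => fun (l : Nat) => succ l) i)) => vcons h (elimNat (fun (n : Nat) => Nat) e (fun (ρ : Nat) => fun (κ : Nat) => succ κ) i) ψ s) b y
inferred type:
  forall (h : Type0), forall (b : Nat), forall (e : Nat), forall (y : Vec h b), forall (p : Vec h e), Vec h (elimNat (fun (β : Nat) => Nat) e (fun (ω : Nat) => fun (φ : Nat) => succ φ) b)
observation: the first redex contracted is a beta-redex; the normal form is reached in 6 normal-order steps.


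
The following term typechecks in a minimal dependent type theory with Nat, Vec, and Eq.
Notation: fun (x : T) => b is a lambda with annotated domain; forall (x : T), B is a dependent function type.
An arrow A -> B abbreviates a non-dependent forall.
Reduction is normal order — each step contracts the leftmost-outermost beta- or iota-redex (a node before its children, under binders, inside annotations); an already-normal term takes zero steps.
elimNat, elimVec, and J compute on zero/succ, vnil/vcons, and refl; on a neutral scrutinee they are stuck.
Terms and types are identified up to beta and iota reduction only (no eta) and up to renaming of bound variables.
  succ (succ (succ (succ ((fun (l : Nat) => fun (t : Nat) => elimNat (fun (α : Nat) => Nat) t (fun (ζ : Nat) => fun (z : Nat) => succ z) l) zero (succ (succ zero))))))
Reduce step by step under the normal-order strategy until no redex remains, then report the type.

normal-order reduction:
  succ (succ (succ (succ ((fun (l : Nat) => fun (t : Nat) => elimNat (fun (α : Nat) => Nat) t (fun (ζ : Nat) => fun (z : Nat) => succ z) l) zero (succ (succ zero))))))
  ~> succ (succ (succ (succ ((fun (l : Nat) => elimNat (fun (t : Nat) => Nat) l (fun (α : Nat) => fun (ζ : Nat) => succ ζ) zero) (succ (succ zero))))))
  ~> succ (succ (succ (succ (elimNat (fun (l : Nat) => Nat) (succ (succ zero)) (fun (t : Nat) => fun (α : Nat) => succ α) zero))))
  ~> succ (succ (succ (succ (succ (succ zero)))))
the term's type:
  Nat


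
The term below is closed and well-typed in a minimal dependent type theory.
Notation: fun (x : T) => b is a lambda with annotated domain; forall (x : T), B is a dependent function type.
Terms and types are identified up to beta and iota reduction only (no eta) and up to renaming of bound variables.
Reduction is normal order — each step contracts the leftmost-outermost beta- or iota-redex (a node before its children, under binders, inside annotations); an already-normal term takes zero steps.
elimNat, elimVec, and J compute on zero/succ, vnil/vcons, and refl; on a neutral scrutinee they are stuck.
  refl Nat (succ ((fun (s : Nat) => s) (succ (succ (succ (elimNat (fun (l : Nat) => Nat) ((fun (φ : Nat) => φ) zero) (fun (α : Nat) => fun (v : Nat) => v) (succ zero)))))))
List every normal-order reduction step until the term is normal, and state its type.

reduction (normal order):
  refl Nat (succ ((fun (s : Nat) => s) (succ (succ (succ (elimNat (fun (l : Nat) => Nat) ((fun (φ : Nat) => φ) zero) (fun (α : Nat) => fun (v : Nat) => v) (succ zero)))))))
  ~> refl Nat (succ (succ (succ (succ (elimNat (fun (s : Nat) => Nat) ((fun (l : Nat) => l) zero) (fun (φ : Nat) => fun (α : Nat) => α) (succ zero))))))
  ~> refl Nat (succ (succ (succ (succ ((fun (s : Nat) => fun (l : Nat) => l) zero (elimNat (fun (φ : Nat) => Nat) ((fun (α : Nat) => α) zero) (fun (v : Nat) => fun (j : Nat) => j) zero))))))
  ~> refl Nat (succ (succ (succ (succ ((fun (s : Nat) => s) (elimNat (fun (l : Nat) => Nat) ((fun (φ : Nat) => φ) zero) (fun (α : Nat) => fun (v : Nat) => v) zero))))))
  ~> refl Nat (succ (succ (succ (succ (elimNat (fun (s : Nat) => Nat) ((fun (l : Nat) => l) zero) (fun (φ : Nat) => fun (α : Nat) => α) zero)))))
  ~> refl Nat (succ (succ (succ (succ ((fun (s : Nat) => s) zero)))))
  ~> refl Nat (succ (succ (succ (succ zero))))
inferred type:
  Eq Nat (succ (succ (succ (succ zero)))) (succ (succ (succ (succ zero))))


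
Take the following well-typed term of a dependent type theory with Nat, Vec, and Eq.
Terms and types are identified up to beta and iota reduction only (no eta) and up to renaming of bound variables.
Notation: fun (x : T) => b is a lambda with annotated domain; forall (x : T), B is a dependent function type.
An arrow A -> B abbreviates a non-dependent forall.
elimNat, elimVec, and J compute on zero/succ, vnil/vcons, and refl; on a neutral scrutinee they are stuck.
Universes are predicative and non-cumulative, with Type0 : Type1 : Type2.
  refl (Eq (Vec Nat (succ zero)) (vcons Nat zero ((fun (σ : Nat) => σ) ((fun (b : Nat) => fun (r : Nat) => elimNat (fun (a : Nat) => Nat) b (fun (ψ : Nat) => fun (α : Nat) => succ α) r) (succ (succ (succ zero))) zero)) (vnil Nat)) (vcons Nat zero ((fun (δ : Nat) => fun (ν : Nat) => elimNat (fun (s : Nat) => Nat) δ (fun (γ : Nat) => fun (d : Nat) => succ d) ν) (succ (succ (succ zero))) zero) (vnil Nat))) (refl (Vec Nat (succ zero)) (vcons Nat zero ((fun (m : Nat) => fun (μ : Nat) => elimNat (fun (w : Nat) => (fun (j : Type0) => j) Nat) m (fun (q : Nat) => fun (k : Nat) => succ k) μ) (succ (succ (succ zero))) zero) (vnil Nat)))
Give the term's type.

type:
  Eq (Eq (Vec Nat (succ zero)) (vcons Nat zero (succ (succ (succ zero))) (vnil Nat)) (vcons Nat zero (succ (succ (succ zero))) (vnil Nat))) (refl (Vec Nat (succ zero)) (vcons Nat zero (succ (succ (succ zero))) (vnil Nat))) (refl (Vec Nat (succ zero)) (vcons Nat zero (succ (succ (succ zero))) (vnil Nat)))


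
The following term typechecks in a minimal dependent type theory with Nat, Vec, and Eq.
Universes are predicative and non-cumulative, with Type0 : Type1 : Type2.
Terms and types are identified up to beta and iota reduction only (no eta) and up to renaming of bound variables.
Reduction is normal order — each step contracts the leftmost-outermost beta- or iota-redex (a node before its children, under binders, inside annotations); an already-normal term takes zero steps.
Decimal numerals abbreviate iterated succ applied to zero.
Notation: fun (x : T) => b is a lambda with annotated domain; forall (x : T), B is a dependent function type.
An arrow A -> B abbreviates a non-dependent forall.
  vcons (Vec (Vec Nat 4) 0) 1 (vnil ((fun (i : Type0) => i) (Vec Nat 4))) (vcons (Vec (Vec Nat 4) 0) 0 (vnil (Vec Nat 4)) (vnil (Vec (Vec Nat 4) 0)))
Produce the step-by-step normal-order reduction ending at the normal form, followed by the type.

reduction (normal order):
  vcons (Vec (Vec Nat 4) 0) 1 (vnil ((fun (i : Type0) => i) (Vec Nat 4))) (vcons (Vec (Vec Nat 4) 0) 0 (vnil (Vec Nat 4)) (vnil (Vec (Vec Nat 4) 0)))
  ~> vcons (Vec (Vec Nat 4) 0) 1 (vnil (Vec Nat 4)) (vcons (Vec (Vec Nat 4) 0) 0 (vnil (Vec Nat 4)) (vnil (Vec (Vec Nat 4) 0)))
type:
  Vec (Vec (Vec Nat 4) 0) 2


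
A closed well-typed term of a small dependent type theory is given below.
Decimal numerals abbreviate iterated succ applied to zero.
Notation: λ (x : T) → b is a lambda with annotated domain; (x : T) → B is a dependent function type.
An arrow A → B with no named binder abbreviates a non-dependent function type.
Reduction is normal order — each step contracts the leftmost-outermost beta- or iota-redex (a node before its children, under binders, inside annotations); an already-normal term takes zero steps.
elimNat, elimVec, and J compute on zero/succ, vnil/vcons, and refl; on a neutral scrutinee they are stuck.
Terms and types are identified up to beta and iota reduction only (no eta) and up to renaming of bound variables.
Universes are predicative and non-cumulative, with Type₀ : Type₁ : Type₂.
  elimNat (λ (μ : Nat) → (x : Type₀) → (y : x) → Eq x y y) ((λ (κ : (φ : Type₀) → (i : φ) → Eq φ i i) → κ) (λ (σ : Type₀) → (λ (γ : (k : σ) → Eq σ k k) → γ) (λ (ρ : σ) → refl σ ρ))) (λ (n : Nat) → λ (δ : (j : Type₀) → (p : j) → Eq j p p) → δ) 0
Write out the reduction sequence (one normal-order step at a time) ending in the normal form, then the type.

normal-order reduction:
  elimNat (λ (μ : Nat) → (x : Type₀) → (y : x) → Eq x y y) ((λ (κ : (φ : Type₀) → (i : φ) → Eq φ i i) → κ) (λ (σ : Type₀) → (λ (γ : (k : σ) → Eq σ k k) → γ) (λ (ρ : σ) → refl σ ρ))) (λ (n : Nat) → λ (δ : (j : Type₀) → (p : j) → Eq j p p) → δ) 0
  ~> (λ (μ : (x : Type₀) → (y : x) → Eq x y y) → μ) (λ (κ : Type₀) → (λ (φ : (i : κ) → Eq κ i i) → φ) (λ (σ : κ) → refl κ σ))
  ~> λ (μ : Type₀) → (λ (x : (y : μ) → Eq μ y y) → x) (λ (κ : μ) → refl μ κ)
  ~> λ (μ : Type₀) → λ (x : μ) → refl μ x
the term's type:
  (μ : Type₀) → (x : μ) → Eq μ x x


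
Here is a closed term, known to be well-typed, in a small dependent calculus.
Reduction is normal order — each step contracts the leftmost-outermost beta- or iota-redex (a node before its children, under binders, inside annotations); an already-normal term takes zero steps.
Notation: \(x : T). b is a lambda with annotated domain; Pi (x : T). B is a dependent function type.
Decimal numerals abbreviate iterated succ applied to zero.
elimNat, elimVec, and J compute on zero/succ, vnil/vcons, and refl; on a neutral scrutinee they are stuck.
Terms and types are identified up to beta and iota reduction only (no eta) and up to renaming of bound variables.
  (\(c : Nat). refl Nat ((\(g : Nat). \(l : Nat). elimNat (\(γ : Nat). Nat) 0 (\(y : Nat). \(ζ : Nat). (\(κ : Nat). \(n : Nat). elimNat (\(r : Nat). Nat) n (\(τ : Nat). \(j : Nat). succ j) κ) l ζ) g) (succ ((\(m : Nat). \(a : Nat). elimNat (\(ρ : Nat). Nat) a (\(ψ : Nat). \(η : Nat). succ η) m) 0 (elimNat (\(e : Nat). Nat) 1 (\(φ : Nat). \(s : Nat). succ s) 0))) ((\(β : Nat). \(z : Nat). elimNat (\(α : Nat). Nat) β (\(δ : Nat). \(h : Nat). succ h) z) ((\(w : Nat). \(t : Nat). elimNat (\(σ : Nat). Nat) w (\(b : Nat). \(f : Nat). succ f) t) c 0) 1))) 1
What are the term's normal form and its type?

resulting normal form:
  refl Nat 4
type:
  Eq Nat 4 4
observation: contracting a beta-redex first, the term normalizes in 50 steps.


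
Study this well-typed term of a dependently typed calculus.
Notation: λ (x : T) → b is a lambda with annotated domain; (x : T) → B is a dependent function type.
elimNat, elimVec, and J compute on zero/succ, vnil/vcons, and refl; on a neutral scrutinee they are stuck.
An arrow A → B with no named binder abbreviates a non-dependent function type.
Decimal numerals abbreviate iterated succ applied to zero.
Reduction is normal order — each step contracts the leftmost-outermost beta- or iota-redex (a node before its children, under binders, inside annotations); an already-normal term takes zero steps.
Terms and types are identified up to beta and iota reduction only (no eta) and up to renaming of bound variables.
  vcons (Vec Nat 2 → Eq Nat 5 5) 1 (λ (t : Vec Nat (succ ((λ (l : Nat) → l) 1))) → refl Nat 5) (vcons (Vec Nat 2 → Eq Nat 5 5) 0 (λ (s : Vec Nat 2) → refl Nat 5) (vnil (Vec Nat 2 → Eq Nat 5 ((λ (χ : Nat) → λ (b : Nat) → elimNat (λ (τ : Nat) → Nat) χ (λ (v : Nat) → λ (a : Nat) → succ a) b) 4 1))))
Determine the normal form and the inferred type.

normal form:
  vcons (Vec Nat 2 → Eq Nat 5 5) 1 (λ (t : Vec Nat 2) → refl Nat 5) (vcons (Vec Nat 2 → Eq Nat 5 5) 0 (λ (l : Vec Nat 2) → refl Nat 5) (vnil (Vec Nat 2 → Eq Nat 5 5)))
type:
  Vec (Vec Nat 2 → Eq Nat 5 5) 2
observation: reduction starts at a beta-redex, and 7 normal-order steps reach the normal form.


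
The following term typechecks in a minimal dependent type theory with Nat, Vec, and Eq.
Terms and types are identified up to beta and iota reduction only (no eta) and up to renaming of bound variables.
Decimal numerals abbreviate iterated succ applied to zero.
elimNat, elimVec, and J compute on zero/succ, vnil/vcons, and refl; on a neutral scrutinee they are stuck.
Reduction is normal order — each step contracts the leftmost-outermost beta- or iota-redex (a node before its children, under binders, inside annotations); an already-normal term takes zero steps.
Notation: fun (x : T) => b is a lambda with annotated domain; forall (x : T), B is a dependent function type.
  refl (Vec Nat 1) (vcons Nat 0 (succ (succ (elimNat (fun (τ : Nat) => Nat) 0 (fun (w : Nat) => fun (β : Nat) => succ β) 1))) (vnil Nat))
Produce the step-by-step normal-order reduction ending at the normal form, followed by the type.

normal-order reduction:
  refl (Vec Nat 1) (vcons Nat 0 (succ (succ (elimNat (fun (τ : Nat) => Nat) 0 (fun (w : Nat) => fun (β : Nat) => succ β) 1))) (vnil Nat))
  ~> refl (Vec Nat 1) (vcons Nat 0 (succ (succ ((fun (τ : Nat) => fun (w : Nat) => succ w) 0 (elimNat (fun (β : Nat) => Nat) 0 (fun (χ : Nat) => fun (θ : Nat) => succ θ) 0)))) (vnil Nat))
  ~> refl (Vec Nat 1) (vcons Nat 0 (succ (succ ((fun (τ : Nat) => succ τ) (elimNat (fun (w : Nat) => Nat) 0 (fun (β : Nat) => fun (χ : Nat) => succ χ) 0)))) (vnil Nat))
  ~> refl (Vec Nat 1) (vcons Nat 0 (succ (succ (succ (elimNat (fun (τ : Nat) => Nat) 0 (fun (w : Nat) => fun (β : Nat) => succ β) 0)))) (vnil Nat))
  ~> refl (Vec Nat 1) (vcons Nat 0 3 (vnil Nat))
inferred type:
  Eq (Vec Nat 1) (vcons Nat 0 3 (vnil Nat)) (vcons Nat 0 3 (vnil Nat))


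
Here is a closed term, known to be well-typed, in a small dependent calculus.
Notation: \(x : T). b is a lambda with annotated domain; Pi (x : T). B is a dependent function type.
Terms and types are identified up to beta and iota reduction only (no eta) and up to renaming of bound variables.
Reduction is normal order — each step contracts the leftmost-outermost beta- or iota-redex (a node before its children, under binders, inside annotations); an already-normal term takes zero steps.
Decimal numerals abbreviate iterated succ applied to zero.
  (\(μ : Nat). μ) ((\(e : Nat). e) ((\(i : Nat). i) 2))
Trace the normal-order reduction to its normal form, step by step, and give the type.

normal-order reduction:
  (\(μ : Nat). μ) ((\(e : Nat). e) ((\(i : Nat). i) 2))
  ~> (\(μ : Nat). μ) ((\(e : Nat). e) 2)
  ~> (\(μ : Nat). μ) 2
  ~> 2
type:
  Nat


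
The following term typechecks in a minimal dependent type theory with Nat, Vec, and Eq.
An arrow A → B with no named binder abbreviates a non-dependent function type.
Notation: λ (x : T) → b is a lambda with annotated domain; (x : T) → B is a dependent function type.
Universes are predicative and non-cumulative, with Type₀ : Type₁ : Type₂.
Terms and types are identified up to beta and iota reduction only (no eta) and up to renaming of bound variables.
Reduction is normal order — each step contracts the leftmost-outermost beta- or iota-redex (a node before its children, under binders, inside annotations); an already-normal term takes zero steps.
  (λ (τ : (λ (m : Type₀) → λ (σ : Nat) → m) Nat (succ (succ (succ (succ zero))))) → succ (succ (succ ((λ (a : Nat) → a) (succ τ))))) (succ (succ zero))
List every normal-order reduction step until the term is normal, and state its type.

normal-order reduction:
  (λ (τ : (λ (m : Type₀) → λ (σ : Nat) → m) Nat (succ (succ (succ (succ zero))))) → succ (succ (succ ((λ (a : Nat) → a) (succ τ))))) (succ (succ zero))
  ~> succ (succ (succ ((λ (τ : Nat) → τ) (succ (succ (succ zero))))))
  ~> succ (succ (succ (succ (succ (succ zero)))))
type:
  Nat


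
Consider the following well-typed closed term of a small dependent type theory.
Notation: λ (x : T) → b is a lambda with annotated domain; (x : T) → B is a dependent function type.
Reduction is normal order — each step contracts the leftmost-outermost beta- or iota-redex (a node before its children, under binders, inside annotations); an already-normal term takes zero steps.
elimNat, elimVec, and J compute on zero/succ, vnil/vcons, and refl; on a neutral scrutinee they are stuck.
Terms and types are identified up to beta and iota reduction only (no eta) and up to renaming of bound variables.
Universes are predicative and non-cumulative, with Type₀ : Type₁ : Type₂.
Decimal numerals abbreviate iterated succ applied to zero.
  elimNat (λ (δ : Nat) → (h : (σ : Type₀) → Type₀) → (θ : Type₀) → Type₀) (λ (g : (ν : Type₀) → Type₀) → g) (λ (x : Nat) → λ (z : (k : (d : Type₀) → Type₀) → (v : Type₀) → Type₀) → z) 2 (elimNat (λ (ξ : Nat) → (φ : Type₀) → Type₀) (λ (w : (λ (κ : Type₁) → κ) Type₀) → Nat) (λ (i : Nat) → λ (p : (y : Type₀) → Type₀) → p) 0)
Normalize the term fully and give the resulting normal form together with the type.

resulting normal form:
  λ (δ : Type₀) → Nat
inferred type:
  (δ : Type₀) → Type₀
observation: contracting an elimNat iota-redex first, the term normalizes in 10 steps.


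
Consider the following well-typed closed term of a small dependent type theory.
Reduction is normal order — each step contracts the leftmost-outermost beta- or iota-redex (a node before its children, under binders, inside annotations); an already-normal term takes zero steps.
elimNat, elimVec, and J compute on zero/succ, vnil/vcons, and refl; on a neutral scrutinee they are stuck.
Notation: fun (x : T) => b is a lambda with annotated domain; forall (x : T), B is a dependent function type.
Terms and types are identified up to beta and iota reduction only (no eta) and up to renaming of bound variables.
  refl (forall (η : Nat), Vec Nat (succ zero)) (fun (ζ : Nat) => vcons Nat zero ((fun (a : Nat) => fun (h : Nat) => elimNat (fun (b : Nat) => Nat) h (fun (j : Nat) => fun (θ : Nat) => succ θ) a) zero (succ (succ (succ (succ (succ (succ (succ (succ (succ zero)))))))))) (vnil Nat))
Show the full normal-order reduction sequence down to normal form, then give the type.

normal-order reduction sequence:
  refl (forall (η : Nat), Vec Nat (succ zero)) (fun (ζ : Nat) => vcons Nat zero ((fun (a : Nat) => fun (h : Nat) => elimNat (fun (b : Nat) => Nat) h (fun (j : Nat) => fun (θ : Nat) => succ θ) a) zero (succ (succ (succ (succ (succ (succ (succ (succ (succ zero)))))))))) (vnil Nat))
  ~> refl (forall (η : Nat), Vec Nat (succ zero)) (fun (ζ : Nat) => vcons Nat zero ((fun (a : Nat) => elimNat (fun (h : Nat) => Nat) a (fun (b : Nat) => fun (j : Nat) => succ j) zero) (succ (succ (succ (succ (succ (succ (succ (succ (succ zero)))))))))) (vnil Nat))
  ~> refl (forall (η : Nat), Vec Nat (succ zero)) (fun (ζ : Nat) => vcons Nat zero (elimNat (fun (a : Nat) => Nat) (succ (succ (succ (succ (succ (succ (succ (succ (succ zero))))))))) (fun (h : Nat) => fun (b : Nat) => succ b) zero) (vnil Nat))
  ~> refl (forall (η : Nat), Vec Nat (succ zero)) (fun (ζ : Nat) => vcons Nat zero (succ (succ (succ (succ (succ (succ (succ (succ (succ zero))))))))) (vnil Nat))
type:
  Eq (forall (η : Nat), Vec Nat (succ zero)) (fun (ζ : Nat) => vcons Nat zero (succ (succ (succ (succ (succ (succ (succ (succ (succ zero))))))))) (vnil Nat)) (fun (a : Nat) => vcons Nat zero (succ (succ (succ (succ (succ (succ (succ (succ (succ zero))))))))) (vnil Nat))


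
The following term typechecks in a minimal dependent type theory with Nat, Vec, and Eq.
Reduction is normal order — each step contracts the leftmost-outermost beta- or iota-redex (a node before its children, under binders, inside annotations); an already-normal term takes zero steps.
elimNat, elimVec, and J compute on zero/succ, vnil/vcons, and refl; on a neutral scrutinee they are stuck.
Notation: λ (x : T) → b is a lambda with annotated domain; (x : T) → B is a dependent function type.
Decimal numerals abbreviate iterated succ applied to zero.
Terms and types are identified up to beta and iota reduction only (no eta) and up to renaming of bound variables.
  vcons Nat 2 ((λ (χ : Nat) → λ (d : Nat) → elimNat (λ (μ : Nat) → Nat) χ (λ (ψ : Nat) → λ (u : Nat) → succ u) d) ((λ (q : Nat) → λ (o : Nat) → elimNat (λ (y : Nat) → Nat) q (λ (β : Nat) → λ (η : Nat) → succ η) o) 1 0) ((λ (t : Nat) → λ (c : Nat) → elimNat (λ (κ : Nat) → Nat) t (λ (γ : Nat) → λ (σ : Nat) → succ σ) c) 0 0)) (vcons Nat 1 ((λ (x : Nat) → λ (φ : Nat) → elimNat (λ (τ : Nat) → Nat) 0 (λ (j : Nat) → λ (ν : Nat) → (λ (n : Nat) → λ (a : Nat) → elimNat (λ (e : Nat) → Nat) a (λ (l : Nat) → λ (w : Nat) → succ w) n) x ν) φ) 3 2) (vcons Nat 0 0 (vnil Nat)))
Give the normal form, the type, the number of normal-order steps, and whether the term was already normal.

resulting normal form:
  vcons Nat 2 1 (vcons Nat 1 6 (vcons Nat 0 0 (vnil Nat)))
inferred type:
  Vec Nat 3
normal-order step count: 42
started in normal form: no
first contracted redex: a beta-redex


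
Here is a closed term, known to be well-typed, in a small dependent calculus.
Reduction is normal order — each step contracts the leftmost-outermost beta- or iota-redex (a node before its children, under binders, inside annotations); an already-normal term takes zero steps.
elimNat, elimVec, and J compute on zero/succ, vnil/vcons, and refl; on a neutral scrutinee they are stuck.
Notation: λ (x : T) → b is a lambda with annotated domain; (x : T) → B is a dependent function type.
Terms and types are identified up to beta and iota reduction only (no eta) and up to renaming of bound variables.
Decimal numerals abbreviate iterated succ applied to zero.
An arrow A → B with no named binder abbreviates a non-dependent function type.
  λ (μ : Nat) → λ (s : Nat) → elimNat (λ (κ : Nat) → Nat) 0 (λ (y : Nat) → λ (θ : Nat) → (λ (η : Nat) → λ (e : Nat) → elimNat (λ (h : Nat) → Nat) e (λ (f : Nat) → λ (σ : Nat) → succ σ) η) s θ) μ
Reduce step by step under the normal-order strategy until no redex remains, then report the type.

normal-order reduction sequence:
  λ (μ : Nat) → λ (s : Nat) → elimNat (λ (κ : Nat) → Nat) 0 (λ (y : Nat) → λ (θ : Nat) → (λ (η : Nat) → λ (e : Nat) → elimNat (λ (h : Nat) → Nat) e (λ (f : Nat) → λ (σ : Nat) → succ σ) η) s θ) μ
  ~> λ (μ : Nat) → λ (s : Nat) → elimNat (λ (κ : Nat) → Nat) 0 (λ (y : Nat) → λ (θ : Nat) → (λ (η : Nat) → elimNat (λ (e : Nat) → Nat) η (λ (h : Nat) → λ (f : Nat) → succ f) s) θ) μ
  ~> λ (μ : Nat) → λ (s : Nat) → elimNat (λ (κ : Nat) → Nat) 0 (λ (y : Nat) → λ (θ : Nat) → elimNat (λ (η : Nat) → Nat) θ (λ (e : Nat) → λ (h : Nat) → succ h) s) μ
inferred type:
  Nat → Nat → Nat


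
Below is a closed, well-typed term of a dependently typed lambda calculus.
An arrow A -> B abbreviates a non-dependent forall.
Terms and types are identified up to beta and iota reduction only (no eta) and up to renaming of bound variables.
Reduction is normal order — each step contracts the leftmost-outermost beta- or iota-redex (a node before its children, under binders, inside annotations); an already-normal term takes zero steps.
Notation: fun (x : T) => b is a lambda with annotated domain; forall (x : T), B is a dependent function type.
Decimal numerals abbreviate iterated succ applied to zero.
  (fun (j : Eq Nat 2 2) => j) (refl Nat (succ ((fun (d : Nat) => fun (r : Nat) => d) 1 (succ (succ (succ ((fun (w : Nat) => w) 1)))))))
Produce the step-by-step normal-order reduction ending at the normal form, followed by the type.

reduction (normal order):
  (fun (j : Eq Nat 2 2) => j) (refl Nat (succ ((fun (d : Nat) => fun (r : Nat) => d) 1 (succ (succ (succ ((fun (w : Nat) => w) 1)))))))
  ~> refl Nat (succ ((fun (j : Nat) => fun (d : Nat) => j) 1 (succ (succ (succ ((fun (r : Nat) => r) 1))))))
  ~> refl Nat (succ ((fun (j : Nat) => 1) (succ (succ (succ ((fun (d : Nat) => d) 1))))))
  ~> refl Nat 2
the term's type:
  Eq Nat 2 2


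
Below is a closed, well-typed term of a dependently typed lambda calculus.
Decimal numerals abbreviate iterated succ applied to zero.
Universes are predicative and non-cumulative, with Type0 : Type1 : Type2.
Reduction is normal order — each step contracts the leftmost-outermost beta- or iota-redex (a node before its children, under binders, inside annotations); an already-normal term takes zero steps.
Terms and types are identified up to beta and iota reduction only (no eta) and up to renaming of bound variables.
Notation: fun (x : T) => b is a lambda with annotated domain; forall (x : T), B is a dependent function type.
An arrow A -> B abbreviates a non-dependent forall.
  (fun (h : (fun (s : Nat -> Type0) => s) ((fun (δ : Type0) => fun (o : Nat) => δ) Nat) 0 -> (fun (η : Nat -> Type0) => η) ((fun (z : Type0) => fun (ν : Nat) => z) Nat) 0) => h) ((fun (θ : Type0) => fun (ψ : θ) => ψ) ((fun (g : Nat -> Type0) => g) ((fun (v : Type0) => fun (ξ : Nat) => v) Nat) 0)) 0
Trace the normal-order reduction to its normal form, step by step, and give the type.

normal-order reduction sequence:
  (fun (h : (fun (s : Nat -> Type0) => s) ((fun (δ : Type0) => fun (o : Nat) => δ) Nat) 0 -> (fun (η : Nat -> Type0) => η) ((fun (z : Type0) => fun (ν : Nat) => z) Nat) 0) => h) ((fun (θ : Type0) => fun (ψ : θ) => ψ) ((fun (g : Nat -> Type0) => g) ((fun (v : Type0) => fun (ξ : Nat) => v) Nat) 0)) 0
  ~> (fun (h : Type0) => fun (s : h) => s) ((fun (δ : Nat -> Type0) => δ) ((fun (o : Type0) => fun (η : Nat) => o) Nat) 0) 0
  ~> (fun (h : (fun (s : Nat -> Type0) => s) ((fun (δ : Type0) => fun (o : Nat) => δ) Nat) 0) => h) 0
  ~> 0
the term's type:
  Nat


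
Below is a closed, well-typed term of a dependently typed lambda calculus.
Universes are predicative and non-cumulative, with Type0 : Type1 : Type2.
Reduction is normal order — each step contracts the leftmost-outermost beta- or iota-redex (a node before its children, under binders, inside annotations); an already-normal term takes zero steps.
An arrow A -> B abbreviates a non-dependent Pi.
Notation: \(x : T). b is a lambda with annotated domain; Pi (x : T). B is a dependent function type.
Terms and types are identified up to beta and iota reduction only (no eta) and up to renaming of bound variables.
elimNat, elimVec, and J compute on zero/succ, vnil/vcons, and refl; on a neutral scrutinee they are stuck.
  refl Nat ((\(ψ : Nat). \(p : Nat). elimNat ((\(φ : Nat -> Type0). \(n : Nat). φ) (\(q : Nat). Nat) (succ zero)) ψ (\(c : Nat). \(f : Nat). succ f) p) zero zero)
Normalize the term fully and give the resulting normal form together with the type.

reduced normal form:
  refl Nat zero
the term's type:
  Eq Nat zero zero
observation: normalization takes exactly 3 steps under the normal-order strategy.


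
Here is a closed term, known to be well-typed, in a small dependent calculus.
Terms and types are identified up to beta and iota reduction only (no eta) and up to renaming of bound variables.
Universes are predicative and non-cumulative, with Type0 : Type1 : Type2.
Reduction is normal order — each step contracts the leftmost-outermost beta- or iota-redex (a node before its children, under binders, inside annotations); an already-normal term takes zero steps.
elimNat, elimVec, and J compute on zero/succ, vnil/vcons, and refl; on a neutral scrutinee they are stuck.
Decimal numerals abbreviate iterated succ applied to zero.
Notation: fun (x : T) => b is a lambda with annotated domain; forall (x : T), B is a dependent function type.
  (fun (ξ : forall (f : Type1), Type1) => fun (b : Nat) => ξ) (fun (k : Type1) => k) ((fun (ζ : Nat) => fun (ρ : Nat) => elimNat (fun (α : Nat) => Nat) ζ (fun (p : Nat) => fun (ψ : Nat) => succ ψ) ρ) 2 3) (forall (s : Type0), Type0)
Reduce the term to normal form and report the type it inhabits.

reduced normal form:
  forall (ξ : Type0), Type0
the term's type:
  Type1
observation: contracting a beta-redex first, the term normalizes in 3 steps.


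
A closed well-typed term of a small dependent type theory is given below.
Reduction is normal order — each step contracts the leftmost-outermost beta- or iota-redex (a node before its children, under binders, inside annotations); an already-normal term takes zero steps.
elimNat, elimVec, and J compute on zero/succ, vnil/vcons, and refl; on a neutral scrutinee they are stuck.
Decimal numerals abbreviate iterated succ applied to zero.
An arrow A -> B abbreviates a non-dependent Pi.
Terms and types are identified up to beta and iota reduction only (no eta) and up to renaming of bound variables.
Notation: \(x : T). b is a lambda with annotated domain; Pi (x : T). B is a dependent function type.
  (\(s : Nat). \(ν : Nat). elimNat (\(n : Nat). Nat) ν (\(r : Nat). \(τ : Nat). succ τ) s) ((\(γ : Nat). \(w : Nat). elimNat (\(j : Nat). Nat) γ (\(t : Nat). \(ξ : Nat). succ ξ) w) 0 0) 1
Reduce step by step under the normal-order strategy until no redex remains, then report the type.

normal-order reduction:
  (\(s : Nat). \(ν : Nat). elimNat (\(n : Nat). Nat) ν (\(r : Nat). \(τ : Nat). succ τ) s) ((\(γ : Nat). \(w : Nat). elimNat (\(j : Nat). Nat) γ (\(t : Nat). \(ξ : Nat). succ ξ) w) 0 0) 1
  ~> (\(s : Nat). elimNat (\(ν : Nat). Nat) s (\(n : Nat). \(r : Nat). succ r) ((\(τ : Nat). \(γ : Nat). elimNat (\(w : Nat). Nat) τ (\(j : Nat). \(t : Nat). succ t) γ) 0 0)) 1
  ~> elimNat (\(s : Nat). Nat) 1 (\(ν : Nat). \(n : Nat). succ n) ((\(r : Nat). \(τ : Nat). elimNat (\(γ : Nat). Nat) r (\(w : Nat). \(j : Nat). succ j) τ) 0 0)
  ~> elimNat (\(s : Nat). Nat) 1 (\(ν : Nat). \(n : Nat). succ n) ((\(r : Nat). elimNat (\(τ : Nat). Nat) 0 (\(γ : Nat). \(w : Nat). succ w) r) 0)
  ~> elimNat (\(s : Nat). Nat) 1 (\(ν : Nat). \(n : Nat). succ n) (elimNat (\(r : Nat). Nat) 0 (\(τ : Nat). \(γ : Nat). succ γ) 0)
  ~> elimNat (\(s : Nat). Nat) 1 (\(ν : Nat). \(n : Nat). succ n) 0
  ~> 1
inferred type:
  Nat
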